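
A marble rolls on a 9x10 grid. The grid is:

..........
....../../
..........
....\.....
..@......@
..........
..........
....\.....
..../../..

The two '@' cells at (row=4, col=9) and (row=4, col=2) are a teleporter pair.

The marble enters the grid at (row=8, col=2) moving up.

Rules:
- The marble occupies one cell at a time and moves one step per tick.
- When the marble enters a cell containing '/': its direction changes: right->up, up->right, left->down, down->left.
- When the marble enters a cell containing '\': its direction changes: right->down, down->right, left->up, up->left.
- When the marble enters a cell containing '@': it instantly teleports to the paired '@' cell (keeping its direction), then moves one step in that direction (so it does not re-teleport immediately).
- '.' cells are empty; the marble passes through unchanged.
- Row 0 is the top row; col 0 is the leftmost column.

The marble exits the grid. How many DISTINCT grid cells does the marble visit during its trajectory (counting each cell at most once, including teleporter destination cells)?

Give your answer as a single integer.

Step 1: enter (8,2), '.' pass, move up to (7,2)
Step 2: enter (7,2), '.' pass, move up to (6,2)
Step 3: enter (6,2), '.' pass, move up to (5,2)
Step 4: enter (5,2), '.' pass, move up to (4,2)
Step 5: enter (4,2), '@' teleport (4,2)->(4,9), also enter (4,9), move up to (3,9)
Step 6: enter (3,9), '.' pass, move up to (2,9)
Step 7: enter (2,9), '.' pass, move up to (1,9)
Step 8: enter (1,9), '/' deflects up->right, move right to (1,10)
Step 9: at (1,10) — EXIT via right edge, pos 1
Distinct cells visited: 9 (path length 9)

Answer: 9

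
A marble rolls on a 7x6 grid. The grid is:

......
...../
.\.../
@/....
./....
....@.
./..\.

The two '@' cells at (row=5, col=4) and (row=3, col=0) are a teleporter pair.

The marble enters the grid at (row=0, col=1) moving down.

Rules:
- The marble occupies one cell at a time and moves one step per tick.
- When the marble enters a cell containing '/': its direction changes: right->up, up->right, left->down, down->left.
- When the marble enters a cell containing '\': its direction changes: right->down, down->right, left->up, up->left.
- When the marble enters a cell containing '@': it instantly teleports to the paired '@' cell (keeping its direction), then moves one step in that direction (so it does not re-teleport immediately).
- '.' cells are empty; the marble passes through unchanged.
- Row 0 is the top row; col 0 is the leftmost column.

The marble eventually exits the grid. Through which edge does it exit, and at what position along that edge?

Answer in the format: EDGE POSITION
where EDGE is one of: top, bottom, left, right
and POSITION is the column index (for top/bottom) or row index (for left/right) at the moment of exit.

Step 1: enter (0,1), '.' pass, move down to (1,1)
Step 2: enter (1,1), '.' pass, move down to (2,1)
Step 3: enter (2,1), '\' deflects down->right, move right to (2,2)
Step 4: enter (2,2), '.' pass, move right to (2,3)
Step 5: enter (2,3), '.' pass, move right to (2,4)
Step 6: enter (2,4), '.' pass, move right to (2,5)
Step 7: enter (2,5), '/' deflects right->up, move up to (1,5)
Step 8: enter (1,5), '/' deflects up->right, move right to (1,6)
Step 9: at (1,6) — EXIT via right edge, pos 1

Answer: right 1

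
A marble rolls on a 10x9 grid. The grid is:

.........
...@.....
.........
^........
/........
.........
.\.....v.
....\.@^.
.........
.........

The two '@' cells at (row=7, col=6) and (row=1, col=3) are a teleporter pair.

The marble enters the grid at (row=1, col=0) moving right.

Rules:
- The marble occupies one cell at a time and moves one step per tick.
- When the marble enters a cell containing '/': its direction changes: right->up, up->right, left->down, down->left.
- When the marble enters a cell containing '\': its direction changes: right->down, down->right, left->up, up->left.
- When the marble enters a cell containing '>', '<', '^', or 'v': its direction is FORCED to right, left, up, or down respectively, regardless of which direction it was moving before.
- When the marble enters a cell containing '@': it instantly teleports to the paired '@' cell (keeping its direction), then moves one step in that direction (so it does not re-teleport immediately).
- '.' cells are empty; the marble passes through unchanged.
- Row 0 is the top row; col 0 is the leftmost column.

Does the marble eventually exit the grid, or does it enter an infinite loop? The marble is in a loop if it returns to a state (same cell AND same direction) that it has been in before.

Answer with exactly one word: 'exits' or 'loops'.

Step 1: enter (1,0), '.' pass, move right to (1,1)
Step 2: enter (1,1), '.' pass, move right to (1,2)
Step 3: enter (1,2), '.' pass, move right to (1,3)
Step 4: enter (1,3), '@' teleport (1,3)->(7,6), also enter (7,6), move right to (7,7)
Step 5: enter (7,7), '^' forces right->up, move up to (6,7)
Step 6: enter (6,7), 'v' forces up->down, move down to (7,7)
Step 7: enter (7,7), '^' forces down->up, move up to (6,7)
Step 8: at (6,7) dir=up — LOOP DETECTED (seen before)

Answer: loops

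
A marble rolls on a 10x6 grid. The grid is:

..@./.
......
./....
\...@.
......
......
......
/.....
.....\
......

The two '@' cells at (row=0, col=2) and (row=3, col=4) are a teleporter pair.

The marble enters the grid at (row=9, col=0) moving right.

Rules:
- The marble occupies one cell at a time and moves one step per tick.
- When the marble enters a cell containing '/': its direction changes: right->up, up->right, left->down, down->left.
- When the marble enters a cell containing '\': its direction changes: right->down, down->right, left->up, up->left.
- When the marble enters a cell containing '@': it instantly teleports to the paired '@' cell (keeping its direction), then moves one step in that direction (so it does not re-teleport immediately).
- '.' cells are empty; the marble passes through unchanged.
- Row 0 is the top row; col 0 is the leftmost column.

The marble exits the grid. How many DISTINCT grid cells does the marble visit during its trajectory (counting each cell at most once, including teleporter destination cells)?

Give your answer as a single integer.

Answer: 6

Derivation:
Step 1: enter (9,0), '.' pass, move right to (9,1)
Step 2: enter (9,1), '.' pass, move right to (9,2)
Step 3: enter (9,2), '.' pass, move right to (9,3)
Step 4: enter (9,3), '.' pass, move right to (9,4)
Step 5: enter (9,4), '.' pass, move right to (9,5)
Step 6: enter (9,5), '.' pass, move right to (9,6)
Step 7: at (9,6) — EXIT via right edge, pos 9
Distinct cells visited: 6 (path length 6)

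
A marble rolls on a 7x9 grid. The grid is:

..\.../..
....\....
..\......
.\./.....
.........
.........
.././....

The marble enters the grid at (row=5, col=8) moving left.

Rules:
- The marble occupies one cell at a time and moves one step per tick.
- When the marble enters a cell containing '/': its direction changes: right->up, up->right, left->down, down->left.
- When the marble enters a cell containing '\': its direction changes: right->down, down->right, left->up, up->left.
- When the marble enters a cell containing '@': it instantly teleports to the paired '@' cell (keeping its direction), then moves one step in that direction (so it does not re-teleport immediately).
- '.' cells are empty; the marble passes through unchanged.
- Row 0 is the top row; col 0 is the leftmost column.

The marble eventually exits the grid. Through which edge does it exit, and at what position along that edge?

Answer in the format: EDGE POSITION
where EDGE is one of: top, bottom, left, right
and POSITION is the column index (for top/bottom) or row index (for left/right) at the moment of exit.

Answer: left 5

Derivation:
Step 1: enter (5,8), '.' pass, move left to (5,7)
Step 2: enter (5,7), '.' pass, move left to (5,6)
Step 3: enter (5,6), '.' pass, move left to (5,5)
Step 4: enter (5,5), '.' pass, move left to (5,4)
Step 5: enter (5,4), '.' pass, move left to (5,3)
Step 6: enter (5,3), '.' pass, move left to (5,2)
Step 7: enter (5,2), '.' pass, move left to (5,1)
Step 8: enter (5,1), '.' pass, move left to (5,0)
Step 9: enter (5,0), '.' pass, move left to (5,-1)
Step 10: at (5,-1) — EXIT via left edge, pos 5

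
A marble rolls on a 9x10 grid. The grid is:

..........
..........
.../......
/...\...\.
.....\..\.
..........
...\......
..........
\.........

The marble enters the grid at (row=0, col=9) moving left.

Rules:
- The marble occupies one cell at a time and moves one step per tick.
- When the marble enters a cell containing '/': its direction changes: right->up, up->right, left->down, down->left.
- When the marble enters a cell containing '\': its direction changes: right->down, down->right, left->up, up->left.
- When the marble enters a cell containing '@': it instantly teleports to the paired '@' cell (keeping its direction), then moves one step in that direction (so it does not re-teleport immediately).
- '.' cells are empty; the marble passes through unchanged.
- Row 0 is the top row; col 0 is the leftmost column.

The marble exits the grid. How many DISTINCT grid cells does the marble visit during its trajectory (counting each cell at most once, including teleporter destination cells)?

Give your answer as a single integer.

Step 1: enter (0,9), '.' pass, move left to (0,8)
Step 2: enter (0,8), '.' pass, move left to (0,7)
Step 3: enter (0,7), '.' pass, move left to (0,6)
Step 4: enter (0,6), '.' pass, move left to (0,5)
Step 5: enter (0,5), '.' pass, move left to (0,4)
Step 6: enter (0,4), '.' pass, move left to (0,3)
Step 7: enter (0,3), '.' pass, move left to (0,2)
Step 8: enter (0,2), '.' pass, move left to (0,1)
Step 9: enter (0,1), '.' pass, move left to (0,0)
Step 10: enter (0,0), '.' pass, move left to (0,-1)
Step 11: at (0,-1) — EXIT via left edge, pos 0
Distinct cells visited: 10 (path length 10)

Answer: 10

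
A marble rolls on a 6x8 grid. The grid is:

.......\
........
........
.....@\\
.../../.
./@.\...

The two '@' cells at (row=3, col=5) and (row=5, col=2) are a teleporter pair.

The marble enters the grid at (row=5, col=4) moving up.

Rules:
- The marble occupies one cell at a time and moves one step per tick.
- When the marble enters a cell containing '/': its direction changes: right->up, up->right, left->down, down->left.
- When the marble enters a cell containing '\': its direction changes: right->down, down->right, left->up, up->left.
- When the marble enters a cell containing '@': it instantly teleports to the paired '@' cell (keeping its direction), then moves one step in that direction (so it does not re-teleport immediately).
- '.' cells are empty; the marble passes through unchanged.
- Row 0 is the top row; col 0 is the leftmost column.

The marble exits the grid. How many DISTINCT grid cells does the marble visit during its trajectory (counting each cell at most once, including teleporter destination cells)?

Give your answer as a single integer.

Step 1: enter (5,4), '\' deflects up->left, move left to (5,3)
Step 2: enter (5,3), '.' pass, move left to (5,2)
Step 3: enter (5,2), '@' teleport (5,2)->(3,5), also enter (3,5), move left to (3,4)
Step 4: enter (3,4), '.' pass, move left to (3,3)
Step 5: enter (3,3), '.' pass, move left to (3,2)
Step 6: enter (3,2), '.' pass, move left to (3,1)
Step 7: enter (3,1), '.' pass, move left to (3,0)
Step 8: enter (3,0), '.' pass, move left to (3,-1)
Step 9: at (3,-1) — EXIT via left edge, pos 3
Distinct cells visited: 9 (path length 9)

Answer: 9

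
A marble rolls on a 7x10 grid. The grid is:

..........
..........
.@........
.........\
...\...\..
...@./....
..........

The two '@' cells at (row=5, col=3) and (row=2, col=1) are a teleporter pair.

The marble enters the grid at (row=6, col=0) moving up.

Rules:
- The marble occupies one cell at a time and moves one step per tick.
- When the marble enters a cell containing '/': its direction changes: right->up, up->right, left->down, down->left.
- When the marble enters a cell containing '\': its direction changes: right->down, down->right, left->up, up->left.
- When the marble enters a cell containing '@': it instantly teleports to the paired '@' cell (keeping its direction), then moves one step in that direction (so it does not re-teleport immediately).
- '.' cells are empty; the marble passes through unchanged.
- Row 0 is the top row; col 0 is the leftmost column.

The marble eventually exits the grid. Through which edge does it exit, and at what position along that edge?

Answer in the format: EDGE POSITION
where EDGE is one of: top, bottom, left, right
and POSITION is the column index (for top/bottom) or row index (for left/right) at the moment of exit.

Step 1: enter (6,0), '.' pass, move up to (5,0)
Step 2: enter (5,0), '.' pass, move up to (4,0)
Step 3: enter (4,0), '.' pass, move up to (3,0)
Step 4: enter (3,0), '.' pass, move up to (2,0)
Step 5: enter (2,0), '.' pass, move up to (1,0)
Step 6: enter (1,0), '.' pass, move up to (0,0)
Step 7: enter (0,0), '.' pass, move up to (-1,0)
Step 8: at (-1,0) — EXIT via top edge, pos 0

Answer: top 0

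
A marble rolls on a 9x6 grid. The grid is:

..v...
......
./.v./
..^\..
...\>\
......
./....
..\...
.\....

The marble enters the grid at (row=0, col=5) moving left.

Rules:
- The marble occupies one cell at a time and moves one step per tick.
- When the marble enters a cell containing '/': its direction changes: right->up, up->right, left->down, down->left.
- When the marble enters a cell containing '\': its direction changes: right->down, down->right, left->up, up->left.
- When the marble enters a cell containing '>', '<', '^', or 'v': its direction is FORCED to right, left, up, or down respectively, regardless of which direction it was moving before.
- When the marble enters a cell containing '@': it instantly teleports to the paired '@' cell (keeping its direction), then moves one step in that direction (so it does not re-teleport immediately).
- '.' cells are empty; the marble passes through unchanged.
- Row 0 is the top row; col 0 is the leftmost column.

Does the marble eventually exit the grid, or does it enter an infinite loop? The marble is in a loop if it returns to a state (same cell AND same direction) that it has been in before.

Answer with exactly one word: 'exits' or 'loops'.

Answer: loops

Derivation:
Step 1: enter (0,5), '.' pass, move left to (0,4)
Step 2: enter (0,4), '.' pass, move left to (0,3)
Step 3: enter (0,3), '.' pass, move left to (0,2)
Step 4: enter (0,2), 'v' forces left->down, move down to (1,2)
Step 5: enter (1,2), '.' pass, move down to (2,2)
Step 6: enter (2,2), '.' pass, move down to (3,2)
Step 7: enter (3,2), '^' forces down->up, move up to (2,2)
Step 8: enter (2,2), '.' pass, move up to (1,2)
Step 9: enter (1,2), '.' pass, move up to (0,2)
Step 10: enter (0,2), 'v' forces up->down, move down to (1,2)
Step 11: at (1,2) dir=down — LOOP DETECTED (seen before)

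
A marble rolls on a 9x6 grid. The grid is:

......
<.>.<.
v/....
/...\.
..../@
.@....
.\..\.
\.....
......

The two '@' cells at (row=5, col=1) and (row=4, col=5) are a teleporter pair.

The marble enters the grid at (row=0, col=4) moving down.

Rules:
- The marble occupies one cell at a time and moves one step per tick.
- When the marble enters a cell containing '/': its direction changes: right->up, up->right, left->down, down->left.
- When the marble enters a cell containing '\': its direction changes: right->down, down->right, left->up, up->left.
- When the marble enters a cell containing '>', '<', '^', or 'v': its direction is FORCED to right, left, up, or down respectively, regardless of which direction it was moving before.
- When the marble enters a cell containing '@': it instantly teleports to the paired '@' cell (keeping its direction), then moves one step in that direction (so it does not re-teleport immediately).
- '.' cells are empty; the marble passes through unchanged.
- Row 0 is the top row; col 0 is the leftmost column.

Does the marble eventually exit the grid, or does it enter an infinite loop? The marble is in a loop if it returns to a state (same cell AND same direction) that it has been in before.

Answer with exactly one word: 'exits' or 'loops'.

Answer: loops

Derivation:
Step 1: enter (0,4), '.' pass, move down to (1,4)
Step 2: enter (1,4), '<' forces down->left, move left to (1,3)
Step 3: enter (1,3), '.' pass, move left to (1,2)
Step 4: enter (1,2), '>' forces left->right, move right to (1,3)
Step 5: enter (1,3), '.' pass, move right to (1,4)
Step 6: enter (1,4), '<' forces right->left, move left to (1,3)
Step 7: at (1,3) dir=left — LOOP DETECTED (seen before)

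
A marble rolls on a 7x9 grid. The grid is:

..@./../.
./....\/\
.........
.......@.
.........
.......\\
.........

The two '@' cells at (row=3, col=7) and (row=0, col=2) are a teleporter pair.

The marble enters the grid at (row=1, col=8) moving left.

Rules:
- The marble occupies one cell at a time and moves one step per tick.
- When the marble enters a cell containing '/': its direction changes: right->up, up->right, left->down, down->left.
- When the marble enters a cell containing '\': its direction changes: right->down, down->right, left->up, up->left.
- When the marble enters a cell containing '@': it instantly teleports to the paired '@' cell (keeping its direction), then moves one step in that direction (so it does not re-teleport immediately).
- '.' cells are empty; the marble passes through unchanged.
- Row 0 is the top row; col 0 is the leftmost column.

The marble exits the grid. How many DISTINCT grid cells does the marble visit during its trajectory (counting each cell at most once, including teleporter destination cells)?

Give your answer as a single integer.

Step 1: enter (1,8), '\' deflects left->up, move up to (0,8)
Step 2: enter (0,8), '.' pass, move up to (-1,8)
Step 3: at (-1,8) — EXIT via top edge, pos 8
Distinct cells visited: 2 (path length 2)

Answer: 2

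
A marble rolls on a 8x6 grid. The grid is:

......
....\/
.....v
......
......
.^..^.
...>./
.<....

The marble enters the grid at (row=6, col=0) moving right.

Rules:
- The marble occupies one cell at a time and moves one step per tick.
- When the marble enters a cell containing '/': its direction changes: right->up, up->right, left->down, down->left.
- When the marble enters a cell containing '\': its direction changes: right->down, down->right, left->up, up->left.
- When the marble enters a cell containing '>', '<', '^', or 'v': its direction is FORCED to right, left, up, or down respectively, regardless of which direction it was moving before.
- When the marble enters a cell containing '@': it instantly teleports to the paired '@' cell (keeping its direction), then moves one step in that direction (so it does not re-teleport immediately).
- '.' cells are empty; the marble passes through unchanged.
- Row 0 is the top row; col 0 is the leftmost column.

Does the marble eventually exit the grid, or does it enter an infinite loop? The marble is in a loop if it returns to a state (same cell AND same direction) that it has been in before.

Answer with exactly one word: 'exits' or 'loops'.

Answer: loops

Derivation:
Step 1: enter (6,0), '.' pass, move right to (6,1)
Step 2: enter (6,1), '.' pass, move right to (6,2)
Step 3: enter (6,2), '.' pass, move right to (6,3)
Step 4: enter (6,3), '>' forces right->right, move right to (6,4)
Step 5: enter (6,4), '.' pass, move right to (6,5)
Step 6: enter (6,5), '/' deflects right->up, move up to (5,5)
Step 7: enter (5,5), '.' pass, move up to (4,5)
Step 8: enter (4,5), '.' pass, move up to (3,5)
Step 9: enter (3,5), '.' pass, move up to (2,5)
Step 10: enter (2,5), 'v' forces up->down, move down to (3,5)
Step 11: enter (3,5), '.' pass, move down to (4,5)
Step 12: enter (4,5), '.' pass, move down to (5,5)
Step 13: enter (5,5), '.' pass, move down to (6,5)
Step 14: enter (6,5), '/' deflects down->left, move left to (6,4)
Step 15: enter (6,4), '.' pass, move left to (6,3)
Step 16: enter (6,3), '>' forces left->right, move right to (6,4)
Step 17: at (6,4) dir=right — LOOP DETECTED (seen before)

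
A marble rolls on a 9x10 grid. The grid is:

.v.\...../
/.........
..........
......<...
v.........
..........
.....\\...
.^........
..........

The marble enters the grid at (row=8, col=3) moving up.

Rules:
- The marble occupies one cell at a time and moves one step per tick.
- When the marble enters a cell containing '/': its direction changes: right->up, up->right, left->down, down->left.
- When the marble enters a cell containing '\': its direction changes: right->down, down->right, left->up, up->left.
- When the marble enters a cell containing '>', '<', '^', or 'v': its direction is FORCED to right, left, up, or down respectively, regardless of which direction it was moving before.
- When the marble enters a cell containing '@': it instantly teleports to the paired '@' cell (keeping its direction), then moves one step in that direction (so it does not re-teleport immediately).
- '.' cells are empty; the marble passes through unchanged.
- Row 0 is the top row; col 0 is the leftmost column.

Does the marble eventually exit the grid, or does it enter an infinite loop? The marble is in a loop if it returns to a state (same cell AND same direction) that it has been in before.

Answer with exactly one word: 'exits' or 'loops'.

Step 1: enter (8,3), '.' pass, move up to (7,3)
Step 2: enter (7,3), '.' pass, move up to (6,3)
Step 3: enter (6,3), '.' pass, move up to (5,3)
Step 4: enter (5,3), '.' pass, move up to (4,3)
Step 5: enter (4,3), '.' pass, move up to (3,3)
Step 6: enter (3,3), '.' pass, move up to (2,3)
Step 7: enter (2,3), '.' pass, move up to (1,3)
Step 8: enter (1,3), '.' pass, move up to (0,3)
Step 9: enter (0,3), '\' deflects up->left, move left to (0,2)
Step 10: enter (0,2), '.' pass, move left to (0,1)
Step 11: enter (0,1), 'v' forces left->down, move down to (1,1)
Step 12: enter (1,1), '.' pass, move down to (2,1)
Step 13: enter (2,1), '.' pass, move down to (3,1)
Step 14: enter (3,1), '.' pass, move down to (4,1)
Step 15: enter (4,1), '.' pass, move down to (5,1)
Step 16: enter (5,1), '.' pass, move down to (6,1)
Step 17: enter (6,1), '.' pass, move down to (7,1)
Step 18: enter (7,1), '^' forces down->up, move up to (6,1)
Step 19: enter (6,1), '.' pass, move up to (5,1)
Step 20: enter (5,1), '.' pass, move up to (4,1)
Step 21: enter (4,1), '.' pass, move up to (3,1)
Step 22: enter (3,1), '.' pass, move up to (2,1)
Step 23: enter (2,1), '.' pass, move up to (1,1)
Step 24: enter (1,1), '.' pass, move up to (0,1)
Step 25: enter (0,1), 'v' forces up->down, move down to (1,1)
Step 26: at (1,1) dir=down — LOOP DETECTED (seen before)

Answer: loops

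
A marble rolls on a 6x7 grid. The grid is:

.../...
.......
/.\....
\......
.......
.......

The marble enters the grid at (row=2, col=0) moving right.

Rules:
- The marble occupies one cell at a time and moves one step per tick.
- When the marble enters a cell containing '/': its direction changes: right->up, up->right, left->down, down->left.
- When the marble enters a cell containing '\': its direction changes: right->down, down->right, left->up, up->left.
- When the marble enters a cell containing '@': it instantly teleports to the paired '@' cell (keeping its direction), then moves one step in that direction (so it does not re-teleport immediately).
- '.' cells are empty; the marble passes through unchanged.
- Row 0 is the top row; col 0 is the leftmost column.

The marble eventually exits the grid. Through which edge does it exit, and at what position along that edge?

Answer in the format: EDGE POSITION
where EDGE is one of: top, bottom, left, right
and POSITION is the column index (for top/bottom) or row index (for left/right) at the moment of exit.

Step 1: enter (2,0), '/' deflects right->up, move up to (1,0)
Step 2: enter (1,0), '.' pass, move up to (0,0)
Step 3: enter (0,0), '.' pass, move up to (-1,0)
Step 4: at (-1,0) — EXIT via top edge, pos 0

Answer: top 0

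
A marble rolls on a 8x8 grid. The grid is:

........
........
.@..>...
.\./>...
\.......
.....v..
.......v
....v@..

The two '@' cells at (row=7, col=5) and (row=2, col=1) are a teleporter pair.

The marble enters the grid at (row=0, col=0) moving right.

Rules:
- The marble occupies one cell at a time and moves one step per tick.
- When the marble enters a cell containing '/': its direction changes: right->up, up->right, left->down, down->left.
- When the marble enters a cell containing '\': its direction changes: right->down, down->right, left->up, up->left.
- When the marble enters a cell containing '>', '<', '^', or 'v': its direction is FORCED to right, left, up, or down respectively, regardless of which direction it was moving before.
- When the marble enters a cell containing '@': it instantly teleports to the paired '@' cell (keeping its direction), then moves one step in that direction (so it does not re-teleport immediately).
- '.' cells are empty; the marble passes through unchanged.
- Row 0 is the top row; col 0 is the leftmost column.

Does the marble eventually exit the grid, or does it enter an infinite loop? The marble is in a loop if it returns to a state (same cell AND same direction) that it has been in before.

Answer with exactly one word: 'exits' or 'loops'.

Step 1: enter (0,0), '.' pass, move right to (0,1)
Step 2: enter (0,1), '.' pass, move right to (0,2)
Step 3: enter (0,2), '.' pass, move right to (0,3)
Step 4: enter (0,3), '.' pass, move right to (0,4)
Step 5: enter (0,4), '.' pass, move right to (0,5)
Step 6: enter (0,5), '.' pass, move right to (0,6)
Step 7: enter (0,6), '.' pass, move right to (0,7)
Step 8: enter (0,7), '.' pass, move right to (0,8)
Step 9: at (0,8) — EXIT via right edge, pos 0

Answer: exits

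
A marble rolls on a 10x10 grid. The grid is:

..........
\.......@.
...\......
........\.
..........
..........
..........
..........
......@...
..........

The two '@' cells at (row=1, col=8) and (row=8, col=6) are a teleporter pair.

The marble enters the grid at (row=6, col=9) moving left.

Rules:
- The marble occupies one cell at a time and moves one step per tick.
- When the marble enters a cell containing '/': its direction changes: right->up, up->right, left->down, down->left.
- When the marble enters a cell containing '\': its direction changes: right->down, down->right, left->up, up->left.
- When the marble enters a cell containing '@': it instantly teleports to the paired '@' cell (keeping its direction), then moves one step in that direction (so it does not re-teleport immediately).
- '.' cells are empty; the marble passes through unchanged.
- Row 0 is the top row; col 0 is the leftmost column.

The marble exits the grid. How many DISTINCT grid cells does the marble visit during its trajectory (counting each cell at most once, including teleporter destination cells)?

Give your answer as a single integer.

Answer: 10

Derivation:
Step 1: enter (6,9), '.' pass, move left to (6,8)
Step 2: enter (6,8), '.' pass, move left to (6,7)
Step 3: enter (6,7), '.' pass, move left to (6,6)
Step 4: enter (6,6), '.' pass, move left to (6,5)
Step 5: enter (6,5), '.' pass, move left to (6,4)
Step 6: enter (6,4), '.' pass, move left to (6,3)
Step 7: enter (6,3), '.' pass, move left to (6,2)
Step 8: enter (6,2), '.' pass, move left to (6,1)
Step 9: enter (6,1), '.' pass, move left to (6,0)
Step 10: enter (6,0), '.' pass, move left to (6,-1)
Step 11: at (6,-1) — EXIT via left edge, pos 6
Distinct cells visited: 10 (path length 10)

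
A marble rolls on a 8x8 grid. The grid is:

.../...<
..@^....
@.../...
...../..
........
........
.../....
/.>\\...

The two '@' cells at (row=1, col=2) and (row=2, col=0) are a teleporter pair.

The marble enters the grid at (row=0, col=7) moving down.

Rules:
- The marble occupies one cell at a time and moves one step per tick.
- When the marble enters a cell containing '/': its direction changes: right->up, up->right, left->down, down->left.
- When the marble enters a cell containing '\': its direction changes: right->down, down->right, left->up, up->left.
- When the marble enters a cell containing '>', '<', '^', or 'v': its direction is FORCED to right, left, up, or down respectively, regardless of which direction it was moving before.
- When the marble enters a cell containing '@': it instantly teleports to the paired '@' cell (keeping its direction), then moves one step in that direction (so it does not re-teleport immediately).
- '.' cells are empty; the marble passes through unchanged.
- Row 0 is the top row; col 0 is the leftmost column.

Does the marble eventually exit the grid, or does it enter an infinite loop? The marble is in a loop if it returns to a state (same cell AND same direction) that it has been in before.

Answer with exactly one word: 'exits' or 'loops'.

Step 1: enter (0,7), '<' forces down->left, move left to (0,6)
Step 2: enter (0,6), '.' pass, move left to (0,5)
Step 3: enter (0,5), '.' pass, move left to (0,4)
Step 4: enter (0,4), '.' pass, move left to (0,3)
Step 5: enter (0,3), '/' deflects left->down, move down to (1,3)
Step 6: enter (1,3), '^' forces down->up, move up to (0,3)
Step 7: enter (0,3), '/' deflects up->right, move right to (0,4)
Step 8: enter (0,4), '.' pass, move right to (0,5)
Step 9: enter (0,5), '.' pass, move right to (0,6)
Step 10: enter (0,6), '.' pass, move right to (0,7)
Step 11: enter (0,7), '<' forces right->left, move left to (0,6)
Step 12: at (0,6) dir=left — LOOP DETECTED (seen before)

Answer: loops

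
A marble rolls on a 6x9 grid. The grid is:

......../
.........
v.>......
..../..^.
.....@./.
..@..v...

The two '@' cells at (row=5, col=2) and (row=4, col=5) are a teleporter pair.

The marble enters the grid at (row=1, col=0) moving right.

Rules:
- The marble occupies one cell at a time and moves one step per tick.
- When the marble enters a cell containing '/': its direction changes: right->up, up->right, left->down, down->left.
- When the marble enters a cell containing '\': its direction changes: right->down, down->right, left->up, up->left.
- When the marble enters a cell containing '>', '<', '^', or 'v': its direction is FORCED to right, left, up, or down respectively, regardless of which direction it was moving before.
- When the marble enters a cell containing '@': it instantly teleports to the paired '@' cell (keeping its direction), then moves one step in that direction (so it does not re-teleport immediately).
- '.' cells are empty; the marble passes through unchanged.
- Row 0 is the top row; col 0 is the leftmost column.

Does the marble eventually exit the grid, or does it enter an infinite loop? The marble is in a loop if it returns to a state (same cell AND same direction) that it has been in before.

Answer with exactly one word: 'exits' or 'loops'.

Step 1: enter (1,0), '.' pass, move right to (1,1)
Step 2: enter (1,1), '.' pass, move right to (1,2)
Step 3: enter (1,2), '.' pass, move right to (1,3)
Step 4: enter (1,3), '.' pass, move right to (1,4)
Step 5: enter (1,4), '.' pass, move right to (1,5)
Step 6: enter (1,5), '.' pass, move right to (1,6)
Step 7: enter (1,6), '.' pass, move right to (1,7)
Step 8: enter (1,7), '.' pass, move right to (1,8)
Step 9: enter (1,8), '.' pass, move right to (1,9)
Step 10: at (1,9) — EXIT via right edge, pos 1

Answer: exits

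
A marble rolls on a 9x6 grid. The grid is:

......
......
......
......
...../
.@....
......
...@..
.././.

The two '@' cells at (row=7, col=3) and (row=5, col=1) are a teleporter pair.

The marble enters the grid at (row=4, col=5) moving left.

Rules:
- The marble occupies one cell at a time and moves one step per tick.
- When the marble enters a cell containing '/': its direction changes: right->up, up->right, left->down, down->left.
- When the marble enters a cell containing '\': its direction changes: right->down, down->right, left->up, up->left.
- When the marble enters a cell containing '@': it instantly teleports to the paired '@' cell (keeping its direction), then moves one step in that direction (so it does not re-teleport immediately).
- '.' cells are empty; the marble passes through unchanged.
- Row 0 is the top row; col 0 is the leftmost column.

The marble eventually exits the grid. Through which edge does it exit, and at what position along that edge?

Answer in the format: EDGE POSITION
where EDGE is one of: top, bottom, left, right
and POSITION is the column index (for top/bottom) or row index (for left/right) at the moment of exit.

Step 1: enter (4,5), '/' deflects left->down, move down to (5,5)
Step 2: enter (5,5), '.' pass, move down to (6,5)
Step 3: enter (6,5), '.' pass, move down to (7,5)
Step 4: enter (7,5), '.' pass, move down to (8,5)
Step 5: enter (8,5), '.' pass, move down to (9,5)
Step 6: at (9,5) — EXIT via bottom edge, pos 5

Answer: bottom 5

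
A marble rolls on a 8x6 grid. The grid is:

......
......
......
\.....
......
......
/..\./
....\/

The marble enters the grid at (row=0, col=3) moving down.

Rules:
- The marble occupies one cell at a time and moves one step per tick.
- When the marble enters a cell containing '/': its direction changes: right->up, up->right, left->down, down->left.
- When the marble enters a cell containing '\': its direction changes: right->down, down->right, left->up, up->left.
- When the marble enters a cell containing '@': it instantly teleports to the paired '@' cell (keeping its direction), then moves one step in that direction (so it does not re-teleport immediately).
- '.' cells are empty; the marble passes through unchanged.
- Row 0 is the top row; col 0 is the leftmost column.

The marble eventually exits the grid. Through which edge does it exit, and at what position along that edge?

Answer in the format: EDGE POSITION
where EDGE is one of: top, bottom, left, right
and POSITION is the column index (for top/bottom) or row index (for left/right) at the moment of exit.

Step 1: enter (0,3), '.' pass, move down to (1,3)
Step 2: enter (1,3), '.' pass, move down to (2,3)
Step 3: enter (2,3), '.' pass, move down to (3,3)
Step 4: enter (3,3), '.' pass, move down to (4,3)
Step 5: enter (4,3), '.' pass, move down to (5,3)
Step 6: enter (5,3), '.' pass, move down to (6,3)
Step 7: enter (6,3), '\' deflects down->right, move right to (6,4)
Step 8: enter (6,4), '.' pass, move right to (6,5)
Step 9: enter (6,5), '/' deflects right->up, move up to (5,5)
Step 10: enter (5,5), '.' pass, move up to (4,5)
Step 11: enter (4,5), '.' pass, move up to (3,5)
Step 12: enter (3,5), '.' pass, move up to (2,5)
Step 13: enter (2,5), '.' pass, move up to (1,5)
Step 14: enter (1,5), '.' pass, move up to (0,5)
Step 15: enter (0,5), '.' pass, move up to (-1,5)
Step 16: at (-1,5) — EXIT via top edge, pos 5

Answer: top 5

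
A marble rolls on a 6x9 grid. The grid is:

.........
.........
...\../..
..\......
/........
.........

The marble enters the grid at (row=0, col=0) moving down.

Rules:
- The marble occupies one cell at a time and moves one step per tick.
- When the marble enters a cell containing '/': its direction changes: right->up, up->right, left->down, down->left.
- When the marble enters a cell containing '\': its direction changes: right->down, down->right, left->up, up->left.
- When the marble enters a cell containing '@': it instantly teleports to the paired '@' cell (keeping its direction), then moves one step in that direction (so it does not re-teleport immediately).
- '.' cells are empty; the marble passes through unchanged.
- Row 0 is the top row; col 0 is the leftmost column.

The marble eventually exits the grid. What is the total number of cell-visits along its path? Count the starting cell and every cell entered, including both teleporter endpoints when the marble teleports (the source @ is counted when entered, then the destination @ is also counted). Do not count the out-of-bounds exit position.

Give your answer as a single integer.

Step 1: enter (0,0), '.' pass, move down to (1,0)
Step 2: enter (1,0), '.' pass, move down to (2,0)
Step 3: enter (2,0), '.' pass, move down to (3,0)
Step 4: enter (3,0), '.' pass, move down to (4,0)
Step 5: enter (4,0), '/' deflects down->left, move left to (4,-1)
Step 6: at (4,-1) — EXIT via left edge, pos 4
Path length (cell visits): 5

Answer: 5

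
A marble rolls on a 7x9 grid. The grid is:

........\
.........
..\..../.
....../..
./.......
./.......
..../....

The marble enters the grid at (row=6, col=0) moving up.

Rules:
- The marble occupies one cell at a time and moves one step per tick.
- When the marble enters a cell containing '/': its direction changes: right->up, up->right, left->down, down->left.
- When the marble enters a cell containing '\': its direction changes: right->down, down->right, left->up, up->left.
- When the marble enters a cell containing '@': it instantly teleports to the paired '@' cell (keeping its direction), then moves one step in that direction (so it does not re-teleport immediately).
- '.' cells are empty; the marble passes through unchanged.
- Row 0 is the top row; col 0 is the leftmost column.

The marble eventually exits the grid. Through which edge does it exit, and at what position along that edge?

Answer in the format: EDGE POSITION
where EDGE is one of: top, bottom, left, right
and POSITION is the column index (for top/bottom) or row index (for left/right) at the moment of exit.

Step 1: enter (6,0), '.' pass, move up to (5,0)
Step 2: enter (5,0), '.' pass, move up to (4,0)
Step 3: enter (4,0), '.' pass, move up to (3,0)
Step 4: enter (3,0), '.' pass, move up to (2,0)
Step 5: enter (2,0), '.' pass, move up to (1,0)
Step 6: enter (1,0), '.' pass, move up to (0,0)
Step 7: enter (0,0), '.' pass, move up to (-1,0)
Step 8: at (-1,0) — EXIT via top edge, pos 0

Answer: top 0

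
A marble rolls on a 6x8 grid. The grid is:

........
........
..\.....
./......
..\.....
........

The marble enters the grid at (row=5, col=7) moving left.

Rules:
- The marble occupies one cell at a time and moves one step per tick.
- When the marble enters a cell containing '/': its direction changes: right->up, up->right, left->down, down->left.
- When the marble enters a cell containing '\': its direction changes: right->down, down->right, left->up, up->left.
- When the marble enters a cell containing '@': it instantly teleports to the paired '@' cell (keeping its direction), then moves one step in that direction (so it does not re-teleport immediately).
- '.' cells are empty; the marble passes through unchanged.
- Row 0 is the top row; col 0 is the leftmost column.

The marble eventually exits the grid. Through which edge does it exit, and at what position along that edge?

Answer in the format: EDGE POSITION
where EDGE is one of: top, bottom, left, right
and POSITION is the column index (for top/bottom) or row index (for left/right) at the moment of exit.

Answer: left 5

Derivation:
Step 1: enter (5,7), '.' pass, move left to (5,6)
Step 2: enter (5,6), '.' pass, move left to (5,5)
Step 3: enter (5,5), '.' pass, move left to (5,4)
Step 4: enter (5,4), '.' pass, move left to (5,3)
Step 5: enter (5,3), '.' pass, move left to (5,2)
Step 6: enter (5,2), '.' pass, move left to (5,1)
Step 7: enter (5,1), '.' pass, move left to (5,0)
Step 8: enter (5,0), '.' pass, move left to (5,-1)
Step 9: at (5,-1) — EXIT via left edge, pos 5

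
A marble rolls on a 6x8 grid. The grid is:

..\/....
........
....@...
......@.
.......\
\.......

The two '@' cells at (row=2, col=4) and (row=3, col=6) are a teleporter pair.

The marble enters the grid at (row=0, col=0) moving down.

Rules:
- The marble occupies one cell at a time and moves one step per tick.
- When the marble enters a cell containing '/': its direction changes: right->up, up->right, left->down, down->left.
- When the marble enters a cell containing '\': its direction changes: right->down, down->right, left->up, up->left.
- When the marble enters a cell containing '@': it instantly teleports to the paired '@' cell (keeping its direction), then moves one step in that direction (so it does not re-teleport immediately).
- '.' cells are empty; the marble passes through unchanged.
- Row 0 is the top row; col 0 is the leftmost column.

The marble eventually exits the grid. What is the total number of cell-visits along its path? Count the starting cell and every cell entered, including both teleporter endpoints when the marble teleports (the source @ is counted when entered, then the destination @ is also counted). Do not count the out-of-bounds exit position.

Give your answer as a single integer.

Answer: 13

Derivation:
Step 1: enter (0,0), '.' pass, move down to (1,0)
Step 2: enter (1,0), '.' pass, move down to (2,0)
Step 3: enter (2,0), '.' pass, move down to (3,0)
Step 4: enter (3,0), '.' pass, move down to (4,0)
Step 5: enter (4,0), '.' pass, move down to (5,0)
Step 6: enter (5,0), '\' deflects down->right, move right to (5,1)
Step 7: enter (5,1), '.' pass, move right to (5,2)
Step 8: enter (5,2), '.' pass, move right to (5,3)
Step 9: enter (5,3), '.' pass, move right to (5,4)
Step 10: enter (5,4), '.' pass, move right to (5,5)
Step 11: enter (5,5), '.' pass, move right to (5,6)
Step 12: enter (5,6), '.' pass, move right to (5,7)
Step 13: enter (5,7), '.' pass, move right to (5,8)
Step 14: at (5,8) — EXIT via right edge, pos 5
Path length (cell visits): 13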